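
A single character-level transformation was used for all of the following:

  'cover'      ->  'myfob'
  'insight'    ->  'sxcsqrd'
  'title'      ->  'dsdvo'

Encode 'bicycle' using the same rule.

Compare letters: c→m is +10, o→y is +10, v→f is +10 — a constant shift. Every letter moves 10 places later in the alphabet, wrapping around z→a.
On bicycle: b+10=l, i+10=s, c+10=m, y+10=i, c+10=m, l+10=v, e+10=o.

lsmimvo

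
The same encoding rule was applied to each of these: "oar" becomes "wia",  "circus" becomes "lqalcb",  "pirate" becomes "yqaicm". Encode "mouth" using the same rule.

The shift depends on letter class: consonant r→a is +9, but vowel o→w is +8. Vowels shift forward by 8 and consonants shift forward by 9.
For mouth: m(cons)+9=v, o(vowel)+8=w, u(vowel)+8=c, t(cons)+9=c, h(cons)+9=q.

vwccq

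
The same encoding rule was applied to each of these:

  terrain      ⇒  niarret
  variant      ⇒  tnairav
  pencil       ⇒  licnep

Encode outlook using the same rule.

kooltuo

It's just the letters in reverse order.
On outlook: reverse → kooltuo.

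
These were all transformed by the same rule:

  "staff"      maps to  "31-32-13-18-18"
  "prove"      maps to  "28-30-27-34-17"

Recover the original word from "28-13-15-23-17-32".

packet

The number is (letter's place in the alphabet, a=1) + 12.
Decoding 28-13-15-23-17-32: 28→(28−12)÷1=16=p, 13→(13−12)÷1=1=a, 15→(15−12)÷1=3=c, 23→(23−12)÷1=11=k, 17→(17−12)÷1=5=e, 32→(32−12)÷1=20=t.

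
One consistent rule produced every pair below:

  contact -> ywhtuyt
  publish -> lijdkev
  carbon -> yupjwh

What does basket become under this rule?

jueoct

Each letter's alphabet position (a=0..z=25) is mapped through 15·x+20 mod 26 — an affine cipher.
For basket: b(1)→15·1+20≡9=j; a(0)→15·0+20≡20=u; s(18)→15·18+20≡4=e; k(10)→15·10+20≡14=o; e(4)→15·4+20≡2=c; t(19)→15·19+20≡19=t (all mod 26).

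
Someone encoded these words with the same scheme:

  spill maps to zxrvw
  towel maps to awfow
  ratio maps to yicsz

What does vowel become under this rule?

cwfow

In spill: s→z is +7, p→x is +8, i→r is +9, l→v is +10 — the shift increases by 1 each position. Letter i (0-indexed) is shifted by i+7, so successive shifts are 7, 8, 9, ….
For vowel: v+7=c, o+8=w, w+9=f, e+10=o, l+11=w.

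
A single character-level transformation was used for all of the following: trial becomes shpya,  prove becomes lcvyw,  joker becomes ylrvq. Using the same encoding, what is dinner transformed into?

yluupk

The output letters match the input read backwards, each shifted +7: trial reversed is lairt. Read the word backwards and shift each letter +7.
On dinner: reverse → rennid; then shift: r+7=y, e+7=l, n+7=u, n+7=u, i+7=p, d+7=k.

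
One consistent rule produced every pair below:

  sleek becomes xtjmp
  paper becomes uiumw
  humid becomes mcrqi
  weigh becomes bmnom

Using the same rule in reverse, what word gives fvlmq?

Shifts by position in sleek: pos 0: s→x (+5), pos 1: l→t (+8), pos 2: e→j (+5), pos 3: e→m (+8) — repeating every 2. The shifts repeat in a cycle of length 2: positions 0,1,… shift by +5, +8, then the pattern repeats.
Undoing it on fvlmq: f−5=a, v−8=n, l−5=g, m−8=e, q−5=l.

angel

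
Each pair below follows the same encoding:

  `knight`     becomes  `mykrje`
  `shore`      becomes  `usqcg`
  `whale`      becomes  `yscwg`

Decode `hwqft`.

Shifts by position in knight: pos 0: k→m (+2), pos 1: n→y (+11), pos 2: i→k (+2), pos 3: g→r (+11) — repeating every 2. It's a Vigenère-style cipher with numeric key [2,11]: position i shifts by key[i mod 2].
Reversing it on hwqft: h−2=f, w−11=l, q−2=o, f−11=u, t−2=r.

flour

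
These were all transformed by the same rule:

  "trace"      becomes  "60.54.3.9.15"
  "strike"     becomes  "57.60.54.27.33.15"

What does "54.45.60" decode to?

t(#20)→60 and r(#18)→54: differences scale by 3, so n = 3·pos + 0. Each letter becomes 3×(its alphabet position, a=1..z=26).
Decoding 54.45.60: 54→(54−0)÷3=18=r, 45→(45−0)÷3=15=o, 60→(60−0)÷3=20=t.

rot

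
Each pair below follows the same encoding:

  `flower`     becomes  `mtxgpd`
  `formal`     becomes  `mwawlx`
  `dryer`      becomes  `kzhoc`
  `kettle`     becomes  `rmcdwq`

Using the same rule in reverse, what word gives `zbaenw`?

struck

Letter i (0-indexed) is shifted by i+7, so successive shifts are 7, 8, 9, ….
Undoing it on zbaenw: z−7=s, b−8=t, a−9=r, e−10=u, n−11=c, w−12=k.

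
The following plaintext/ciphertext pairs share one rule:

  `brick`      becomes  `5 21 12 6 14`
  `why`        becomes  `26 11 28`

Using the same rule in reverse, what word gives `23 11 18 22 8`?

Each letter is replaced by its alphabet position (a=1..z=26) + 3.
Decoding 23 11 18 22 8: 23→(23−3)÷1=20=t, 11→(11−3)÷1=8=h, 18→(18−3)÷1=15=o, 22→(22−3)÷1=19=s, 8→(8−3)÷1=5=e.

those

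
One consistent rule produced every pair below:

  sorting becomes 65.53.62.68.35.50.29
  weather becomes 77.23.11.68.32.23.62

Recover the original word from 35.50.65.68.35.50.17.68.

s(#19)→65 and o(#15)→53: differences scale by 3, so n = 3·pos + 8. The formula is n = 3×(alphabet index, a=1) + 8.
Undoing it on 35.50.65.68.35.50.17.68: 35→(35−8)÷3=9=i, 50→(50−8)÷3=14=n, 65→(65−8)÷3=19=s, 68→(68−8)÷3=20=t, 35→(35−8)÷3=9=i, 50→(50−8)÷3=14=n, 17→(17−8)÷3=3=c, 68→(68−8)÷3=20=t.

instinct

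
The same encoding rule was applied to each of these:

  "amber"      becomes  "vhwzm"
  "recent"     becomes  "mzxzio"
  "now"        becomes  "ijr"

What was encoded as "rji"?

Each letter is shifted forward by 21 in the alphabet (a Caesar shift of +21).
Decoding rji: r−21=w, j−21=o, i−21=n.

won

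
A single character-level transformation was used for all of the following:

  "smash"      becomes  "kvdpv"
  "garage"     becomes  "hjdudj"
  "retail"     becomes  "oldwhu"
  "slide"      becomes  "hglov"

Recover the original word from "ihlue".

brief

The output letters match the input read backwards, each shifted +3: smash reversed is hsams. Two steps: reverse the string, then apply a Caesar shift of +3.
Reversing it on ihlue: shift back: i−3=f, h−3=e, l−3=i, u−3=r, e−3=b → feirb; then reverse → brief.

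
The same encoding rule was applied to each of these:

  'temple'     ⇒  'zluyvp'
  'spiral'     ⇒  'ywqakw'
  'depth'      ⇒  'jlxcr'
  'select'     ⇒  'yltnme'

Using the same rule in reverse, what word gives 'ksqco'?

In temple: t→z is +6, e→l is +7, m→u is +8, p→y is +9 — the shift increases by 1 each position. Each letter shifts forward by (position + 6), i.e. 6, 7, 8, … — the shift grows by one for each successive letter.
Reversing it on ksqco: k−6=e, s−7=l, q−8=i, c−9=t, o−10=e.

elite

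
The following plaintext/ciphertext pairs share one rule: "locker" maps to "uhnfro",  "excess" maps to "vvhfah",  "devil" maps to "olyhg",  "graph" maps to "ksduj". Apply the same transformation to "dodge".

hjgrg

The output letters match the input read backwards, each shifted +3: locker reversed is rekcol. Read the word backwards and shift each letter +3.
Applying it to dodge: reverse → egdod; then shift: e+3=h, g+3=j, d+3=g, o+3=r, d+3=g.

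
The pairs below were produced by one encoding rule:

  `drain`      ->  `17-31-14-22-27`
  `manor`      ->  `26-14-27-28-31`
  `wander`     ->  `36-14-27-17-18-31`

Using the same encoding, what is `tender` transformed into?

33-18-27-17-18-31

d is letter #4 and maps to 17: an offset of 13. Letters become their 1-based position plus 13 (so a→14, b→15, …).
On tender: t=20→33, e=5→18, n=14→27, d=4→17, e=5→18, r=18→31.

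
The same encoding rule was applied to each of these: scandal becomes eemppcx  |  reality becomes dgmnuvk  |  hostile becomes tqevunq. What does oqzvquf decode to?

contest

The shifts repeat in a cycle of length 2: positions 0,1,… shift by +12, +2, then the pattern repeats.
Undoing it on oqzvquf: o−12=c, q−2=o, z−12=n, v−2=t, q−12=e, u−2=s, f−12=t.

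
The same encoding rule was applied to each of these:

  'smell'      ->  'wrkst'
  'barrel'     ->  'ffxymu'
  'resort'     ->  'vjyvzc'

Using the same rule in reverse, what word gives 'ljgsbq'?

health

Letter i (0-indexed) is shifted by i+4, so successive shifts are 4, 5, 6, ….
Undoing it on ljgsbq: l−4=h, j−5=e, g−6=a, s−7=l, b−8=t, q−9=h.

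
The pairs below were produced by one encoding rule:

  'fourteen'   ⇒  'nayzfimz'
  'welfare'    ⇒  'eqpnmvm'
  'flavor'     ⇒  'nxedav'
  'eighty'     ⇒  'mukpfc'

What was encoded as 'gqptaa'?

yellow

A repeating key of period 3 is used — shifts +8, +12, +4 over and over.
Reversing it on gqptaa: g−8=y, q−12=e, p−4=l, t−8=l, a−12=o, a−4=w.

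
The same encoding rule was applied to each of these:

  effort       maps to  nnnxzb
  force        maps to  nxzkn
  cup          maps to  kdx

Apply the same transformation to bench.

The shift depends on letter class: consonant f→n is +8, but vowel e→n is +9. Vowels shift forward by 9 and consonants shift forward by 8.
For bench: b(cons)+8=j, e(vowel)+9=n, n(cons)+8=v, c(cons)+8=k, h(cons)+8=p.

jnvkp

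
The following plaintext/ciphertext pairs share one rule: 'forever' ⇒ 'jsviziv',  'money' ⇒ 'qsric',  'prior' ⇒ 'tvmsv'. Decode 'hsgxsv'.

Compare letters: f→j is +4, o→s is +4, r→v is +4 — a constant shift. It's a constant shift of +4 (ROT4).
Undoing it on hsgxsv: h−4=d, s−4=o, g−4=c, x−4=t, s−4=o, v−4=r.

doctor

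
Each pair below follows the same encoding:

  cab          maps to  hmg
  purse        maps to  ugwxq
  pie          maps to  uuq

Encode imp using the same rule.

The shift depends on letter class: consonant c→h is +5, but vowel a→m is +12. The rule splits by letter class: vowels +12, consonants +5.
For imp: i(vowel)+12=u, m(cons)+5=r, p(cons)+5=u.

uru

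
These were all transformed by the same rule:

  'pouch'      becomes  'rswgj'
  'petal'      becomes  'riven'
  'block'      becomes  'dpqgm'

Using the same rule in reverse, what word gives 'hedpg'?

Shifts by position in pouch: pos 0: p→r (+2), pos 1: o→s (+4), pos 2: u→w (+2), pos 3: c→g (+4) — repeating every 2. It's a Vigenère-style cipher with numeric key [2,4]: position i shifts by key[i mod 2].
Reversing it on hedpg: h−2=f, e−4=a, d−2=b, p−4=l, g−2=e.

fable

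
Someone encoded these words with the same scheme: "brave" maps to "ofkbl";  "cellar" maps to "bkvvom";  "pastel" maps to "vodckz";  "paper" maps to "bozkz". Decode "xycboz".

person

The word is reversed, then every letter is shifted forward by 10.
Decoding xycboz: shift back: x−10=n, y−10=o, c−10=s, b−10=r, o−10=e, z−10=p → nosrep; then reverse → person.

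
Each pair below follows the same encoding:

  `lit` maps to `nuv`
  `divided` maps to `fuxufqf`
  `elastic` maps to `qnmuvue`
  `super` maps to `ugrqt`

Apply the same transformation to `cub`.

egd

Vowels shift forward by 12 and consonants shift forward by 2.
On cub: c(cons)+2=e, u(vowel)+12=g, b(cons)+2=d.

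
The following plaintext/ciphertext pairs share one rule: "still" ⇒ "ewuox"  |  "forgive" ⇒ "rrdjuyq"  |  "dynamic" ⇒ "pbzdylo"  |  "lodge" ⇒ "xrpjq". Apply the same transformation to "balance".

ndxdzfq

Shifts by position in still: pos 0: s→e (+12), pos 1: t→w (+3), pos 2: i→u (+12), pos 3: l→o (+3) — repeating every 2. The shifts repeat in a cycle of length 2: positions 0,1,… shift by +12, +3, then the pattern repeats.
On balance: b+12=n, a+3=d, l+12=x, a+3=d, n+12=z, c+3=f, e+12=q.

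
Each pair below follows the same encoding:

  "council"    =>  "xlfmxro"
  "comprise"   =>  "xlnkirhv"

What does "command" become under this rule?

Each pair mirrors across the alphabet (c↔x, o↔l, u↔f): positions sum to 25. Letters are reflected about the middle of the alphabet (position → 25−position): Atbash.
For command: c↔x, o↔l, m↔n, m↔n, a↔z, n↔m, d↔w.

xlnnzmw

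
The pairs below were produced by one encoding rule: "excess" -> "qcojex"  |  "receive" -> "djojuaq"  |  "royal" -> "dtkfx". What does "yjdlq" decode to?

merge

A repeating key of period 2 is used — shifts +12, +5 over and over.
Reversing it on yjdlq: y−12=m, j−5=e, d−12=r, l−5=g, q−12=e.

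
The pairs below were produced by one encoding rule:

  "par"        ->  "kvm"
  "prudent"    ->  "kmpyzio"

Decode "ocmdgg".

thrill

Each letter is shifted forward by 21 in the alphabet (a Caesar shift of +21).
Undoing it on ocmdgg: o−21=t, c−21=h, m−21=r, d−21=i, g−21=l, g−21=l.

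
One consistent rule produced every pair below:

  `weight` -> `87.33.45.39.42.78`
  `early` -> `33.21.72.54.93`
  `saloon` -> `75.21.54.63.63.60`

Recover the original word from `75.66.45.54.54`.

w(#23)→87 and e(#5)→33: differences scale by 3, so n = 3·pos + 18. With a=1..z=26, the number is 3·pos + 18.
Decoding 75.66.45.54.54: 75→(75−18)÷3=19=s, 66→(66−18)÷3=16=p, 45→(45−18)÷3=9=i, 54→(54−18)÷3=12=l, 54→(54−18)÷3=12=l.

spill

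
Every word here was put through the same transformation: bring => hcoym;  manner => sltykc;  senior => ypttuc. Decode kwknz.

Shifts by position in bring: pos 0: b→h (+6), pos 1: r→c (+11), pos 2: i→o (+6), pos 3: n→y (+11) — repeating every 2. A repeating key of period 2 is used — shifts +6, +11 over and over.
Decoding kwknz: k−6=e, w−11=l, k−6=e, n−11=c, z−6=t.

elect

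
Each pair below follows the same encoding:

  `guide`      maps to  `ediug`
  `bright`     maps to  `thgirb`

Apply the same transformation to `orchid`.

The output letters match the input read backwards: guide reversed is ediug. The word is simply reversed.
For orchid: reverse → dihcro.

dihcro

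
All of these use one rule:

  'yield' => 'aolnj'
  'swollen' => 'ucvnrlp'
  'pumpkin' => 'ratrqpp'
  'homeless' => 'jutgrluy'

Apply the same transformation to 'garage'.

igycml

Shifts by position in yield: pos 0: y→a (+2), pos 1: i→o (+6), pos 2: e→l (+7), pos 3: l→n (+2), pos 4: d→j (+6) — repeating every 3. A repeating key of period 3 is used — shifts +2, +6, +7 over and over.
For garage: g+2=i, a+6=g, r+7=y, a+2=c, g+6=m, e+7=l.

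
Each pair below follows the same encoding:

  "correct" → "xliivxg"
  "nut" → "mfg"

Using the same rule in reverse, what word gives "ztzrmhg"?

Each pair mirrors across the alphabet (c↔x, o↔l, r↔i): positions sum to 25. Each letter is replaced by its mirror in the alphabet: a↔z, b↔y, c↔x, and so on (the Atbash cipher).
Decoding ztzrmhg: z↔a, t↔g, z↔a, r↔i, m↔n, h↔s, g↔t.

against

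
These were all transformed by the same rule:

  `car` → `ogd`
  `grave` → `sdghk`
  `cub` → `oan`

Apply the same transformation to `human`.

The shift depends on letter class: consonant c→o is +12, but vowel a→g is +6. The rule splits by letter class: vowels +6, consonants +12.
For human: h(cons)+12=t, u(vowel)+6=a, m(cons)+12=y, a(vowel)+6=g, n(cons)+12=z.

taygz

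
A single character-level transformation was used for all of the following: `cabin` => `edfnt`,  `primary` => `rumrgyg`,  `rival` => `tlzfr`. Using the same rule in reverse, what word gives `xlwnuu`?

In cabin: c→e is +2, a→d is +3, b→f is +4, i→n is +5 — the shift increases by 1 each position. Each letter shifts forward by (position + 2), i.e. 2, 3, 4, … — the shift grows by one for each successive letter.
Decoding xlwnuu: x−2=v, l−3=i, w−4=s, n−5=i, u−6=o, u−7=n.

vision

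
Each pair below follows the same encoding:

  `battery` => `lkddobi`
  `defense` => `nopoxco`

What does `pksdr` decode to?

faith

Compare letters: b→l is +10, a→k is +10, t→d is +10 — a constant shift. Each letter is shifted forward by 10 in the alphabet (a Caesar shift of +10).
Reversing it on pksdr: p−10=f, k−10=a, s−10=i, d−10=t, r−10=h.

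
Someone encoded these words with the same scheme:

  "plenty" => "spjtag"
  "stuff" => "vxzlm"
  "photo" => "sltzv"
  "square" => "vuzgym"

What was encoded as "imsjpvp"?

finding

Letter i (0-indexed) is shifted by i+3, so successive shifts are 3, 4, 5, ….
Reversing it on imsjpvp: i−3=f, m−4=i, s−5=n, j−6=d, p−7=i, v−8=n, p−9=g.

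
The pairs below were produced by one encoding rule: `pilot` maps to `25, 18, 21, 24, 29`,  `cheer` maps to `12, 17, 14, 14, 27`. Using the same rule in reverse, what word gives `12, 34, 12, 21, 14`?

cycle

p is letter #16 and maps to 25: an offset of 9. Letters become their 1-based position plus 9 (so a→10, b→11, …).
Undoing it on 12, 34, 12, 21, 14: 12→(12−9)÷1=3=c, 34→(34−9)÷1=25=y, 12→(12−9)÷1=3=c, 21→(21−9)÷1=12=l, 14→(14−9)÷1=5=e.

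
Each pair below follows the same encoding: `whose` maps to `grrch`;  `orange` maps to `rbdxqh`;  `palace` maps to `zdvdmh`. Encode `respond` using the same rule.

The shift depends on letter class: consonant w→g is +10, but vowel o→r is +3. Two shifts are in play — +3 for a/e/i/o/u, +10 for every other letter.
Applying it to respond: r(cons)+10=b, e(vowel)+3=h, s(cons)+10=c, p(cons)+10=z, o(vowel)+3=r, n(cons)+10=x, d(cons)+10=n.

bhczrxn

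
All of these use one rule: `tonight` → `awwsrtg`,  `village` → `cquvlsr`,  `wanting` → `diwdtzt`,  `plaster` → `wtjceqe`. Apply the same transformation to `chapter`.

In tonight: t→a is +7, o→w is +8, n→w is +9, i→s is +10 — the shift increases by 1 each position. Letter i (0-indexed) is shifted by i+7, so successive shifts are 7, 8, 9, ….
For chapter: c+7=j, h+8=p, a+9=j, p+10=z, t+11=e, e+12=q, r+13=e.

jpjzeqe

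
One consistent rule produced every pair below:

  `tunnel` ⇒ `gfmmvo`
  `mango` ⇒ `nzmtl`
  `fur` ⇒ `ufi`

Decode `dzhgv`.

waste

Each letter is replaced by its mirror in the alphabet: a↔z, b↔y, c↔x, and so on (the Atbash cipher).
Undoing it on dzhgv: d↔w, z↔a, h↔s, g↔t, v↔e.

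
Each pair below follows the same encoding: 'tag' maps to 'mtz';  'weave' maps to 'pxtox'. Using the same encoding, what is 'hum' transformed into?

Compare letters: t→m is +19, a→t is +19, g→z is +19 — a constant shift. Each letter is shifted forward by 19 in the alphabet (a Caesar shift of +19).
For hum: h+19=a, u+19=n, m+19=f.

anf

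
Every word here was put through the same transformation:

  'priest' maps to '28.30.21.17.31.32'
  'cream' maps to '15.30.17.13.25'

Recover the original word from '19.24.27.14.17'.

Letters become their 1-based position plus 12 (so a→13, b→14, …).
Reversing it on 19.24.27.14.17: 19→(19−12)÷1=7=g, 24→(24−12)÷1=12=l, 27→(27−12)÷1=15=o, 14→(14−12)÷1=2=b, 17→(17−12)÷1=5=e.

globe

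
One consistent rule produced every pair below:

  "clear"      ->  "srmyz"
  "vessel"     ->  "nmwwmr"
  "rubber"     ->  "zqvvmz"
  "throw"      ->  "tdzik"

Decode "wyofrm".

c(2)→s(18) and l(11)→r(17) fit y≡23x+24 (mod 26); the inverse of 23 mod 26 is 17. Treating letters as 0–25, the rule is x ↦ 23x + 24 (mod 26).
Undoing it on wyofrm: w(22)→17·(22−24)≡18=s; y(24)→17·(24−24)≡0=a; o(14)→17·(14−24)≡12=m; f(5)→17·(5−24)≡15=p; r(17)→17·(17−24)≡11=l; m(12)→17·(12−24)≡4=e (all mod 26).

sample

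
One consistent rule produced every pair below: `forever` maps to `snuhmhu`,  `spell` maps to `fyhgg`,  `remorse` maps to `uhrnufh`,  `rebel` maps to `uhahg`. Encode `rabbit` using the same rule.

upaazq

This is an affine cipher: with a=0,…,z=25, each position x becomes (11x+15) mod 26.
On rabbit: r(17)→11·17+15≡20=u; a(0)→11·0+15≡15=p; b(1)→11·1+15≡0=a; b(1)→11·1+15≡0=a; i(8)→11·8+15≡25=z; t(19)→11·19+15≡16=q (all mod 26).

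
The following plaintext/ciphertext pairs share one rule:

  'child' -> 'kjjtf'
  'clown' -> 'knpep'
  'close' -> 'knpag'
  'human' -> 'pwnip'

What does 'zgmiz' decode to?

It's a Vigenère-style cipher with numeric key [8,2,1]: position i shifts by key[i mod 3].
Decoding zgmiz: z−8=r, g−2=e, m−1=l, i−8=a, z−2=x.

relax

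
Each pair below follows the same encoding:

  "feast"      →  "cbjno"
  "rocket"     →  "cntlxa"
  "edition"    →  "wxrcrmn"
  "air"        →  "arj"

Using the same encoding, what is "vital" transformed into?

The word is reversed, then every letter is shifted forward by 9.
For vital: reverse → lativ; then shift: l+9=u, a+9=j, t+9=c, i+9=r, v+9=e.

ujcre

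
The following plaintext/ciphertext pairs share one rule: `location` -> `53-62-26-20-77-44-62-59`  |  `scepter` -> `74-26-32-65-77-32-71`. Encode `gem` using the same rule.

38-32-56

The formula is n = 3×(alphabet index, a=1) + 17.
Applying it to gem: g=7→38, e=5→32, m=13→56.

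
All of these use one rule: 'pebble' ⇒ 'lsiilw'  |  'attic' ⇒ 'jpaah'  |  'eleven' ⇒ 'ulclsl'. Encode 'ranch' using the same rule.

The word is reversed, then every letter is shifted forward by 7.
Applying it to ranch: reverse → hcnar; then shift: h+7=o, c+7=j, n+7=u, a+7=h, r+7=y.

ojuhy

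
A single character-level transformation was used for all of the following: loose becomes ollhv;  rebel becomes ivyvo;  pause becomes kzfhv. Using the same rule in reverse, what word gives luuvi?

offer

Each pair mirrors across the alphabet (l↔o, o↔l, o↔l): positions sum to 25. Each letter is replaced by its mirror in the alphabet: a↔z, b↔y, c↔x, and so on (the Atbash cipher).
Decoding luuvi: l↔o, u↔f, u↔f, v↔e, i↔r.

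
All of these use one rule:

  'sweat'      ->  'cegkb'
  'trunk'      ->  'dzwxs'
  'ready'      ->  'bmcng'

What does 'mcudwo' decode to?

Shifts by position in sweat: pos 0: s→c (+10), pos 1: w→e (+8), pos 2: e→g (+2), pos 3: a→k (+10), pos 4: t→b (+8) — repeating every 3. It's a Vigenère-style cipher with numeric key [10,8,2]: position i shifts by key[i mod 3].
Reversing it on mcudwo: m−10=c, c−8=u, u−2=s, d−10=t, w−8=o, o−2=m.

custom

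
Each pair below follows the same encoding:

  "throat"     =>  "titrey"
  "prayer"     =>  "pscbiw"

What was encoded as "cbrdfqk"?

capable

In throat: t→t is +0, h→i is +1, r→t is +2, o→r is +3 — the shift increases by 1 each position. The shift increases by 1 at each position, starting from +0: 0, 1, 2, ….
Reversing it on cbrdfqk: c−0=c, b−1=a, r−2=p, d−3=a, f−4=b, q−5=l, k−6=e.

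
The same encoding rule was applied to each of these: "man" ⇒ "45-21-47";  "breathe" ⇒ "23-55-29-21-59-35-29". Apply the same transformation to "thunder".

m(#13)→45 and a(#1)→21: differences scale by 2, so n = 2·pos + 19. Each letter becomes 2×(its alphabet position, a=1..z=26) + 19.
Applying it to thunder: t=20→59, h=8→35, u=21→61, n=14→47, d=4→27, e=5→29, r=18→55.

59-35-61-47-27-29-55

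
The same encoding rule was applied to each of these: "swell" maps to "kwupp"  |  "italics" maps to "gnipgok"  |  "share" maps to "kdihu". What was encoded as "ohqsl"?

crumb

s(18)→k(10) and w(22)→w(22) fit y≡3x+8 (mod 26); the inverse of 3 mod 26 is 9. Treating letters as 0–25, the rule is x ↦ 3x + 8 (mod 26).
Undoing it on ohqsl: o(14)→9·(14−8)≡2=c; h(7)→9·(7−8)≡17=r; q(16)→9·(16−8)≡20=u; s(18)→9·(18−8)≡12=m; l(11)→9·(11−8)≡1=b (all mod 26).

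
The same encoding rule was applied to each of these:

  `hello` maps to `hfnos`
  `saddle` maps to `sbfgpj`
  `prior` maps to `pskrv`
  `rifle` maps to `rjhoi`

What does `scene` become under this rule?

sdgqi

In hello: h→h is +0, e→f is +1, l→n is +2, l→o is +3 — the shift increases by 1 each position. The shift increases by 1 at each position, starting from +0: 0, 1, 2, ….
On scene: s+0=s, c+1=d, e+2=g, n+3=q, e+4=i.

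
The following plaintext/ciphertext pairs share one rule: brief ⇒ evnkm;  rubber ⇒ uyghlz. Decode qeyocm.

native

Letter i (0-indexed) is shifted by i+3, so successive shifts are 3, 4, 5, ….
Decoding qeyocm: q−3=n, e−4=a, y−5=t, o−6=i, c−7=v, m−8=e.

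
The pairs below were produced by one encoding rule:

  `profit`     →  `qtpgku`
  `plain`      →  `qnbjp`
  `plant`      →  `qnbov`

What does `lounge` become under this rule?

mqvoif

A repeating key of period 3 is used — shifts +1, +2, +1 over and over.
Applying it to lounge: l+1=m, o+2=q, u+1=v, n+1=o, g+2=i, e+1=f.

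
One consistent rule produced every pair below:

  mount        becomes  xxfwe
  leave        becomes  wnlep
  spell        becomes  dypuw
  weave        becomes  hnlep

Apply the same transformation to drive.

It's a Vigenère-style cipher with numeric key [11,9]: position i shifts by key[i mod 2].
On drive: d+11=o, r+9=a, i+11=t, v+9=e, e+11=p.

oatep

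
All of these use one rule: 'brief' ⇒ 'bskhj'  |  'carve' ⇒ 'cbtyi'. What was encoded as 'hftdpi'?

In brief: b→b is +0, r→s is +1, i→k is +2, e→h is +3 — the shift increases by 1 each position. Each letter shifts forward by its position index (0, 1, 2, …) — the shift grows by one for each successive letter.
Reversing it on hftdpi: h−0=h, f−1=e, t−2=r, d−3=a, p−4=l, i−5=d.

herald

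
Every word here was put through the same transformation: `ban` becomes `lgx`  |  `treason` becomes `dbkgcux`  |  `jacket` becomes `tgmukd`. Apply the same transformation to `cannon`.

The shift depends on letter class: consonant b→l is +10, but vowel a→g is +6. The rule splits by letter class: vowels +6, consonants +10.
For cannon: c(cons)+10=m, a(vowel)+6=g, n(cons)+10=x, n(cons)+10=x, o(vowel)+6=u, n(cons)+10=x.

mgxxux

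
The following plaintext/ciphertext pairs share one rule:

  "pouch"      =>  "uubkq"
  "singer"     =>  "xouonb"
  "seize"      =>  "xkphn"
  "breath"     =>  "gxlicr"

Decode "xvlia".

In pouch: p→u is +5, o→u is +6, u→b is +7, c→k is +8 — the shift increases by 1 each position. Each letter shifts forward by (position + 5), i.e. 5, 6, 7, … — the shift grows by one for each successive letter.
Decoding xvlia: x−5=s, v−6=p, l−7=e, i−8=a, a−9=r.

spear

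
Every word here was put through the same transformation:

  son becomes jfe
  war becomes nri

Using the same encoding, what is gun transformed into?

xle

Compare letters: s→j is +17, o→f is +17, n→e is +17 — a constant shift. It's a constant shift of +17 (ROT17).
Applying it to gun: g+17=x, u+17=l, n+17=e.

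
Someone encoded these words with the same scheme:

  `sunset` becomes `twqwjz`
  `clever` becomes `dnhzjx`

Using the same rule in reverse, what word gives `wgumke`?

verify

In sunset: s→t is +1, u→w is +2, n→q is +3, s→w is +4 — the shift increases by 1 each position. Each letter shifts forward by (position + 1), i.e. 1, 2, 3, … — the shift grows by one for each successive letter.
Decoding wgumke: w−1=v, g−2=e, u−3=r, m−4=i, k−5=f, e−6=y.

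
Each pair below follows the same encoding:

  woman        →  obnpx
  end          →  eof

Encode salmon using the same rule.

opnmbt

The output letters match the input read backwards, each shifted +1: woman reversed is namow. Two steps: reverse the string, then apply a Caesar shift of +1.
Applying it to salmon: reverse → nomlas; then shift: n+1=o, o+1=p, m+1=n, l+1=m, a+1=b, s+1=t.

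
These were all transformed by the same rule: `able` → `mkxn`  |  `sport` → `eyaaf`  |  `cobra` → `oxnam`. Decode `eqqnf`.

Shifts by position in able: pos 0: a→m (+12), pos 1: b→k (+9), pos 2: l→x (+12), pos 3: e→n (+9) — repeating every 2. It's a Vigenère-style cipher with numeric key [12,9]: position i shifts by key[i mod 2].
Decoding eqqnf: e−12=s, q−9=h, q−12=e, n−9=e, f−12=t.

sheet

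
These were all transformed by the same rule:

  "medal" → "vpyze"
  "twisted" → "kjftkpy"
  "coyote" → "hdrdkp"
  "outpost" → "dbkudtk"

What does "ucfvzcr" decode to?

primary

Each letter's alphabet position (a=0..z=25) is mapped through 17·x+25 mod 26 — an affine cipher.
Reversing it on ucfvzcr: u(20)→23·(20−25)≡15=p; c(2)→23·(2−25)≡17=r; f(5)→23·(5−25)≡8=i; v(21)→23·(21−25)≡12=m; z(25)→23·(25−25)≡0=a; c(2)→23·(2−25)≡17=r; r(17)→23·(17−25)≡24=y (all mod 26).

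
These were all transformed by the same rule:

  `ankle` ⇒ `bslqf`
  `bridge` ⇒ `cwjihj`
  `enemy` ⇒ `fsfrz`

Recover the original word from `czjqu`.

built

Shifts by position in ankle: pos 0: a→b (+1), pos 1: n→s (+5), pos 2: k→l (+1), pos 3: l→q (+5) — repeating every 2. It's a Vigenère-style cipher with numeric key [1,5]: position i shifts by key[i mod 2].
Undoing it on czjqu: c−1=b, z−5=u, j−1=i, q−5=l, u−1=t.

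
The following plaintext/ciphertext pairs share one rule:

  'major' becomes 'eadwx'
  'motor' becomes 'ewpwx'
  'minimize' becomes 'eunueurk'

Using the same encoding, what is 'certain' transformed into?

m(12)→e(4) and a(0)→a(0) fit y≡9x+0 (mod 26); the inverse of 9 mod 26 is 3. This is an affine cipher: with a=0,…,z=25, each position x becomes (9x+0) mod 26.
On certain: c(2)→9·2+0≡18=s; e(4)→9·4+0≡10=k; r(17)→9·17+0≡23=x; t(19)→9·19+0≡15=p; a(0)→9·0+0≡0=a; i(8)→9·8+0≡20=u; n(13)→9·13+0≡13=n (all mod 26).

skxpaun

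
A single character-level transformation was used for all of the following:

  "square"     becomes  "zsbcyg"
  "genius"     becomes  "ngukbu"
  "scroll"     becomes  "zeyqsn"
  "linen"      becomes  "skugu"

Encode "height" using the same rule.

Shifts by position in square: pos 0: s→z (+7), pos 1: q→s (+2), pos 2: u→b (+7), pos 3: a→c (+2) — repeating every 2. A repeating key of period 2 is used — shifts +7, +2 over and over.
For height: h+7=o, e+2=g, i+7=p, g+2=i, h+7=o, t+2=v.

ogpiov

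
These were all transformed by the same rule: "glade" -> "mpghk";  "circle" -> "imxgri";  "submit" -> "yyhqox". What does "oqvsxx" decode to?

Shifts by position in glade: pos 0: g→m (+6), pos 1: l→p (+4), pos 2: a→g (+6), pos 3: d→h (+4) — repeating every 2. It's a Vigenère-style cipher with numeric key [6,4]: position i shifts by key[i mod 2].
Undoing it on oqvsxx: o−6=i, q−4=m, v−6=p, s−4=o, x−6=r, x−4=t.

import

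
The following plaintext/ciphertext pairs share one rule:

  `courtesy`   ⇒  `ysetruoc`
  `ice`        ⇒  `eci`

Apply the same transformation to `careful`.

luferac

The output letters match the input read backwards: courtesy reversed is ysetruoc. The word is simply reversed.
For careful: reverse → luferac.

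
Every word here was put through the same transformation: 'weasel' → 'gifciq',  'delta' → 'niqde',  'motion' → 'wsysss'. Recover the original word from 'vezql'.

laugh

Shifts by position in weasel: pos 0: w→g (+10), pos 1: e→i (+4), pos 2: a→f (+5), pos 3: s→c (+10), pos 4: e→i (+4), pos 5: l→q (+5) — repeating every 3. A repeating key of period 3 is used — shifts +10, +4, +5 over and over.
Decoding vezql: v−10=l, e−4=a, z−5=u, q−10=g, l−4=h.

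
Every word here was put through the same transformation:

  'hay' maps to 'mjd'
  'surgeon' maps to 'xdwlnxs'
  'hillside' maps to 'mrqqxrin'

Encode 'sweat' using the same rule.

Two shifts are in play — +9 for a/e/i/o/u, +5 for every other letter.
Applying it to sweat: s(cons)+5=x, w(cons)+5=b, e(vowel)+9=n, a(vowel)+9=j, t(cons)+5=y.

xbnjy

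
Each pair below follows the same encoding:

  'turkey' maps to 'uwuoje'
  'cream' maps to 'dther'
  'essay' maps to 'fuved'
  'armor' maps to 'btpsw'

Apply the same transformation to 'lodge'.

mqgkj

In turkey: t→u is +1, u→w is +2, r→u is +3, k→o is +4 — the shift increases by 1 each position. Letter i (0-indexed) is shifted by i+1, so successive shifts are 1, 2, 3, ….
On lodge: l+1=m, o+2=q, d+3=g, g+4=k, e+5=j.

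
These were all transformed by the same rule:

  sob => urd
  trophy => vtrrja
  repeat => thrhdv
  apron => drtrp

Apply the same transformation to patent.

The shift depends on letter class: consonant s→u is +2, but vowel o→r is +3. Two shifts are in play — +3 for a/e/i/o/u, +2 for every other letter.
Applying it to patent: p(cons)+2=r, a(vowel)+3=d, t(cons)+2=v, e(vowel)+3=h, n(cons)+2=p, t(cons)+2=v.

rdvhpv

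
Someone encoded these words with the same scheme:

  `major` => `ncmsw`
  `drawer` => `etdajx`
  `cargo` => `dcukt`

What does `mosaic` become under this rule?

nqveni

The shift increases by 1 at each position, starting from +1: 1, 2, 3, ….
On mosaic: m+1=n, o+2=q, s+3=v, a+4=e, i+5=n, c+6=i.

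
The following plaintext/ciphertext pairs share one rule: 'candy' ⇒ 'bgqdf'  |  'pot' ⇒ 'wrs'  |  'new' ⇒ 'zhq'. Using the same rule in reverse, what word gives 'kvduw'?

The word is reversed, then every letter is shifted forward by 3.
Undoing it on kvduw: shift back: k−3=h, v−3=s, d−3=a, u−3=r, w−3=t → hsart; then reverse → trash.

trash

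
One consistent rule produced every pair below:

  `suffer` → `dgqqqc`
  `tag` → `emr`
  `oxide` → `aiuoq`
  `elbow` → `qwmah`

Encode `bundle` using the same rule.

mgyowq

The rule splits by letter class: vowels +12, consonants +11.
For bundle: b(cons)+11=m, u(vowel)+12=g, n(cons)+11=y, d(cons)+11=o, l(cons)+11=w, e(vowel)+12=q.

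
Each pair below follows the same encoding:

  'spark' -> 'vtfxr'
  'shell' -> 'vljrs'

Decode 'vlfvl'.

shape

Each letter shifts forward by (position + 3), i.e. 3, 4, 5, … — the shift grows by one for each successive letter.
Reversing it on vlfvl: v−3=s, l−4=h, f−5=a, v−6=p, l−7=e.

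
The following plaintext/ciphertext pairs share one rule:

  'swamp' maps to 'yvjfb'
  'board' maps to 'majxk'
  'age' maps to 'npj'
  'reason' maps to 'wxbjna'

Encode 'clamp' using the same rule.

The output letters match the input read backwards, each shifted +9: swamp reversed is pmaws. Read the word backwards and shift each letter +9.
Applying it to clamp: reverse → pmalc; then shift: p+9=y, m+9=v, a+9=j, l+9=u, c+9=l.

yvjul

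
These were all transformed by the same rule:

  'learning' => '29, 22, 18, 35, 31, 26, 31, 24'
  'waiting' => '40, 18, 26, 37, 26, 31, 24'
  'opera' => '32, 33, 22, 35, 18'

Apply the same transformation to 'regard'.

l is letter #12 and maps to 29: an offset of 17. Letters become their 1-based position plus 17 (so a→18, b→19, …).
Applying it to regard: r=18→35, e=5→22, g=7→24, a=1→18, r=18→35, d=4→21.

35, 22, 24, 18, 35, 21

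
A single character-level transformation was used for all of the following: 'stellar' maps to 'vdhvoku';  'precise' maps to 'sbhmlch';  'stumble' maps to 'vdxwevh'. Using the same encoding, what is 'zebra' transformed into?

coebd

Shifts by position in stellar: pos 0: s→v (+3), pos 1: t→d (+10), pos 2: e→h (+3), pos 3: l→v (+10) — repeating every 2. It's a Vigenère-style cipher with numeric key [3,10]: position i shifts by key[i mod 2].
On zebra: z+3=c, e+10=o, b+3=e, r+10=b, a+3=d.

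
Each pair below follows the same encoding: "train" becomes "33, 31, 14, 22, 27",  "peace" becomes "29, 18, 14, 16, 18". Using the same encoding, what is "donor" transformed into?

17, 28, 27, 28, 31

Each letter is replaced by its alphabet position (a=1..z=26) + 13.
Applying it to donor: d=4→17, o=15→28, n=14→27, o=15→28, r=18→31.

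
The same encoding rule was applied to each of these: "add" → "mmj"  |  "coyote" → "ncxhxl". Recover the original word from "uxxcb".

stool

Two steps: reverse the string, then apply a Caesar shift of +9.
Undoing it on uxxcb: shift back: u−9=l, x−9=o, x−9=o, c−9=t, b−9=s → loots; then reverse → stool.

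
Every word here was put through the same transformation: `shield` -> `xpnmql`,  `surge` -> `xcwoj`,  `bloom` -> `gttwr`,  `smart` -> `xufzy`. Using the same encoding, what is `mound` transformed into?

Shifts by position in shield: pos 0: s→x (+5), pos 1: h→p (+8), pos 2: i→n (+5), pos 3: e→m (+8) — repeating every 2. It's a Vigenère-style cipher with numeric key [5,8]: position i shifts by key[i mod 2].
Applying it to mound: m+5=r, o+8=w, u+5=z, n+8=v, d+5=i.

rwzvi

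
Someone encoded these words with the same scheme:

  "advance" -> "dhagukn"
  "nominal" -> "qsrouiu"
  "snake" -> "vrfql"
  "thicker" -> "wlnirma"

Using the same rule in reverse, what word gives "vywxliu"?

In advance: a→d is +3, d→h is +4, v→a is +5, a→g is +6 — the shift increases by 1 each position. The shift increases by 1 at each position, starting from +3: 3, 4, 5, ….
Decoding vywxliu: v−3=s, y−4=u, w−5=r, x−6=r, l−7=e, i−8=a, u−9=l.

surreal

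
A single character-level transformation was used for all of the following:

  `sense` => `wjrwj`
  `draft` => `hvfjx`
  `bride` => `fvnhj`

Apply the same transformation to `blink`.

fpnro

The shift depends on letter class: consonant s→w is +4, but vowel e→j is +5. The rule splits by letter class: vowels +5, consonants +4.
On blink: b(cons)+4=f, l(cons)+4=p, i(vowel)+5=n, n(cons)+4=r, k(cons)+4=o.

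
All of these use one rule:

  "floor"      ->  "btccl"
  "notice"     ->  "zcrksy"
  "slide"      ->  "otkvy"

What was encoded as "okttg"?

f(5)→b(1) and l(11)→t(19) fit y≡3x+12 (mod 26); the inverse of 3 mod 26 is 9. This is an affine cipher: with a=0,…,z=25, each position x becomes (3x+12) mod 26.
Reversing it on okttg: o(14)→9·(14−12)≡18=s; k(10)→9·(10−12)≡8=i; t(19)→9·(19−12)≡11=l; t(19)→9·(19−12)≡11=l; g(6)→9·(6−12)≡24=y (all mod 26).

silly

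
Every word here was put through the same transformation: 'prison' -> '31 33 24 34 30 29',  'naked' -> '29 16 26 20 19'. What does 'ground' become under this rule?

Letters become their 1-based position plus 15 (so a→16, b→17, …).
On ground: g=7→22, r=18→33, o=15→30, u=21→36, n=14→29, d=4→19.

22 33 30 36 29 19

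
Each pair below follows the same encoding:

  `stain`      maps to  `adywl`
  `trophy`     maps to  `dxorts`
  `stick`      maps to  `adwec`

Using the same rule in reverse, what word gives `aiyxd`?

s(18)→a(0) and t(19)→d(3) fit y≡3x+24 (mod 26); the inverse of 3 mod 26 is 9. This is an affine cipher: with a=0,…,z=25, each position x becomes (3x+24) mod 26.
Decoding aiyxd: a(0)→9·(0−24)≡18=s; i(8)→9·(8−24)≡12=m; y(24)→9·(24−24)≡0=a; x(23)→9·(23−24)≡17=r; d(3)→9·(3−24)≡19=t (all mod 26).

smart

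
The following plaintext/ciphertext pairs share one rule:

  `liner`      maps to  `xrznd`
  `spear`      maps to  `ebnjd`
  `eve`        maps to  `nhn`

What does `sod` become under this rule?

The shift depends on letter class: consonant l→x is +12, but vowel i→r is +9. The rule splits by letter class: vowels +9, consonants +12.
For sod: s(cons)+12=e, o(vowel)+9=x, d(cons)+12=p.

exp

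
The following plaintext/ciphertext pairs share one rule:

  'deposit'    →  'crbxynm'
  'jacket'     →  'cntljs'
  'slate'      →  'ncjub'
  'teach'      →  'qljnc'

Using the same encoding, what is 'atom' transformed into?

Two steps: reverse the string, then apply a Caesar shift of +9.
On atom: reverse → mota; then shift: m+9=v, o+9=x, t+9=c, a+9=j.

vxcj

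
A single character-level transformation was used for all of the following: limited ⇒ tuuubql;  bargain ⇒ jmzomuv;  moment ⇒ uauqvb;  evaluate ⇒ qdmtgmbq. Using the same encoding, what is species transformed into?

The shift depends on letter class: consonant l→t is +8, but vowel i→u is +12. Vowels shift forward by 12 and consonants shift forward by 8.
Applying it to species: s(cons)+8=a, p(cons)+8=x, e(vowel)+12=q, c(cons)+8=k, i(vowel)+12=u, e(vowel)+12=q, s(cons)+8=a.

axqkuqa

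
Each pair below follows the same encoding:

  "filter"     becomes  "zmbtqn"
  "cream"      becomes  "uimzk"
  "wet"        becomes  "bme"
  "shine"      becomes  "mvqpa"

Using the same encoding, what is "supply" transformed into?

gtxxca

The output letters match the input read backwards, each shifted +8: filter reversed is retlif. Read the word backwards and shift each letter +8.
Applying it to supply: reverse → ylppus; then shift: y+8=g, l+8=t, p+8=x, p+8=x, u+8=c, s+8=a.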